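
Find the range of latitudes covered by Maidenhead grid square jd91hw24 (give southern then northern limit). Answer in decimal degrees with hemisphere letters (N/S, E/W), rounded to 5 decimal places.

Field J=9, D=3: +9·20° lon, +3·10° lat → SW at lon 0°, lat -60°.
Square 9, 1: +9·2° lon, +1·1° lat → SW at lon 18°, lat -59°.
Subsquare h=7, w=22: +7·0.0833333° lon, +22·0.0416667° lat → SW at lon 18.5833°, lat -58.0833°.
Extended square 2, 4: +2·0.00833333° lon, +4·0.00416667° lat → SW at lon 18.6°, lat -58.0667°.
Cell spans 0.00833333° lon × 0.00416667° lat.
south 58.06667° S, north 58.06250° S.

58.06667° S, 58.06250° S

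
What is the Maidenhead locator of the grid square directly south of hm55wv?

Latitude subsquare v = 21; −1 → 20 = u.
The longitude characters are unchanged.

HM55wu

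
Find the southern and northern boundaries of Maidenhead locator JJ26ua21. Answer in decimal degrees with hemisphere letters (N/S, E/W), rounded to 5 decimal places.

Field J=9, J=9: +9·20° lon, +9·10° lat → SW at lon 0°, lat 0°.
Square 2, 6: +2·2° lon, +6·1° lat → SW at lon 4°, lat 6°.
Subsquare u=20, a=0: +20·0.0833333° lon, +0·0.0416667° lat → SW at lon 5.66667°, lat 6°.
Extended square 2, 1: +2·0.00833333° lon, +1·0.00416667° lat → SW at lon 5.68333°, lat 6.00417°.
Cell spans 0.00833333° lon × 0.00416667° lat.
south 6.00417° N, north 6.00833° N.

6.00417° N, 6.00833° N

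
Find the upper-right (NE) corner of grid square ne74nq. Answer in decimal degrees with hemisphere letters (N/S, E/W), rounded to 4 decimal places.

45.2917° S, 95.1667° E

Field N=13, E=4: +13·20° lon, +4·10° lat → SW at lon 80°, lat -50°.
Square 7, 4: +7·2° lon, +4·1° lat → SW at lon 94°, lat -46°.
Subsquare n=13, q=16: +13·0.0833333° lon, +16·0.0416667° lat → SW at lon 95.0833°, lat -45.3333°.
Cell spans 0.0833333° lon × 0.0416667° lat. NE corner is SW corner plus one full cell.
latitude 45.2917° S, longitude 95.1667° E.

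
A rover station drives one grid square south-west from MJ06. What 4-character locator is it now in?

LJ95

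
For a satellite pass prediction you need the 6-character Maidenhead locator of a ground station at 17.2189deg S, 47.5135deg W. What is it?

GH62fs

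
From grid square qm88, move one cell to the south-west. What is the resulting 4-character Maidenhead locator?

QM77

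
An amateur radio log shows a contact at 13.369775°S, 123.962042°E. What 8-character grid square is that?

PH16xp51

Shift to the Maidenhead origin (180°W, 90°S): lon 303.96204, lat 76.63022.
Field (20°×10°, letters A–R): lon ⌊303.96204/20⌋ = 15 → P; lat ⌊76.63022/10⌋ = 7 → H.
Square (2°×1°, digits 0–9): lon ⌊3.96204/2⌋ = 1; lat ⌊6.63022/1⌋ = 6.
Subsquare (5′×2.5′, letters a–x): lon ⌊1.96204/0.0833333⌋ = 23 → x; lat ⌊0.63022/0.0416667⌋ = 15 → p.
Extended square (30″×15″, digits 0–9): lon ⌊0.04538/0.00833333⌋ = 5; lat ⌊0.00522/0.00416667⌋ = 1.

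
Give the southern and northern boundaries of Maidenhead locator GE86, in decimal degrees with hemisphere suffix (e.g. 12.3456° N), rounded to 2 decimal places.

Field G=6, E=4: +6·20° lon, +4·10° lat → SW at lon -60°, lat -50°.
Square 8, 6: +8·2° lon, +6·1° lat → SW at lon -44°, lat -44°.
Cell spans 2° lon × 1° lat.
south 44.00° S, north 43.00° S.

44.00° S, 43.00° S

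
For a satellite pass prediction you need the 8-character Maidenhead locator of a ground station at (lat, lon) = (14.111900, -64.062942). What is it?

Shift to the Maidenhead origin (180°W, 90°S): lon 115.93706, lat 104.11190.
Field: 115.93706/20 → 5 → F, 104.11190/10 → 10 → K; chars FK.
Square: 15.93706/2 → 7, 4.11190/1 → 4; chars 74.
Subsquare: 1.93706/0.0833333 → 23 → x, 0.11190/0.0416667 → 2 → c; chars xc.
Extended square: 0.02039/0.00833333 → 2, 0.02857/0.00416667 → 6; chars 26.

FK74xc26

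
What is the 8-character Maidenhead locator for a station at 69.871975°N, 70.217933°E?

MP59cu69

Shift to the Maidenhead origin (180°W, 90°S): lon 250.21793, lat 159.87198.
Field (20°×10°, letters A–R): lon ⌊250.21793/20⌋ = 12 → M; lat ⌊159.87198/10⌋ = 15 → P.
Square (2°×1°, digits 0–9): lon ⌊10.21793/2⌋ = 5; lat ⌊9.87198/1⌋ = 9.
Subsquare (5′×2.5′, letters a–x): lon ⌊0.21793/0.0833333⌋ = 2 → c; lat ⌊0.87198/0.0416667⌋ = 20 → u.
Extended square (30″×15″, digits 0–9): lon ⌊0.05127/0.00833333⌋ = 6; lat ⌊0.03864/0.00416667⌋ = 9.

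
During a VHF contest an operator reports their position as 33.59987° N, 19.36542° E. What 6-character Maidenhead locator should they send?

Shift to the Maidenhead origin (180°W, 90°S): lon 199.3654, lat 123.5999.
Field (20°×10°, letters A–R): 199.3654/20 → 9 → J, 123.5999/10 → 12 → M; chars JM.
Square (2°×1°, digits 0–9): 19.3654/2 → 9, 3.5999/1 → 3; chars 93.
Subsquare (5′×2.5′, letters a–x): 1.3654/0.0833333 → 16 → q, 0.5999/0.0416667 → 14 → o; chars qo.

JM93qo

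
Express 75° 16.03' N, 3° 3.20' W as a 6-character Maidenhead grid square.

Add 180° to longitude and 90° to latitude: 176.9467, 165.2672.
Field (20°×10°, letters A–R): lon ⌊176.9467/20⌋ = 8 → I; lat ⌊165.2672/10⌋ = 16 → Q.
Square (2°×1°, digits 0–9): lon ⌊16.9467/2⌋ = 8; lat ⌊5.2672/1⌋ = 5.
Subsquare (5′×2.5′, letters a–x): lon ⌊0.9467/0.0833333⌋ = 11 → l; lat ⌊0.2672/0.0416667⌋ = 6 → g.

IQ85lg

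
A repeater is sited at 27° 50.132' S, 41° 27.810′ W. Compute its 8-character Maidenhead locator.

GG92gd49

Offset from 180°W / 90°S: lon 138.53650°, lat 62.16447°.
Field: lon ⌊138.53650/20⌋ = 6 → G; lat ⌊62.16447/10⌋ = 6 → G.
Square: lon ⌊18.53650/2⌋ = 9; lat ⌊2.16447/1⌋ = 2.
Subsquare: lon ⌊0.53650/0.0833333⌋ = 6 → g; lat ⌊0.16447/0.0416667⌋ = 3 → d.
Extended square: lon ⌊0.03650/0.00833333⌋ = 4; lat ⌊0.03947/0.00416667⌋ = 9.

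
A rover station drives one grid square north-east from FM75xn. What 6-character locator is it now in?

FM85ao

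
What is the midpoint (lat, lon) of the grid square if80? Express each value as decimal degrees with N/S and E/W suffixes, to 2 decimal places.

39.50° S, 3.00° W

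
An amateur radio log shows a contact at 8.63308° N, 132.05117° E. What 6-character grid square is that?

Add 180° to longitude and 90° to latitude: 312.0512, 98.6331.
Field: lon ⌊312.0512/20⌋ = 15 → P; lat ⌊98.6331/10⌋ = 9 → J.
Square: lon ⌊12.0512/2⌋ = 6; lat ⌊8.6331/1⌋ = 8.
Subsquare: lon ⌊0.0512/0.0833333⌋ = 0 → a; lat ⌊0.6331/0.0416667⌋ = 15 → p.

PJ68ap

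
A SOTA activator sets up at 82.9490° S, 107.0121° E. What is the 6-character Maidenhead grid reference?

Shift to the Maidenhead origin (180°W, 90°S): lon 287.0121, lat 7.0510.
Field: 287.0121/20 → 14 → O, 7.0510/10 → 0 → A; chars OA.
Square: 7.0121/2 → 3, 7.0510/1 → 7; chars 37.
Subsquare: 1.0121/0.0833333 → 12 → m, 0.0510/0.0416667 → 1 → b; chars mb.

OA37mb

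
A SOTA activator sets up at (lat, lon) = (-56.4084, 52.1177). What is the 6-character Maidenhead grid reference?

Offset from 180°W / 90°S: lon 232.1177°, lat 33.5916°.
Field: 232.1177/20 → 11 → L, 33.5916/10 → 3 → D; chars LD.
Square: 12.1177/2 → 6, 3.5916/1 → 3; chars 63.
Subsquare: 0.1177/0.0833333 → 1 → b, 0.5916/0.0416667 → 14 → o; chars bo.

LD63bo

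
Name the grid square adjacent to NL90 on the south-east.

OK09

Longitude square 9; +1 → 10, wraps to 0, carry into field.
Longitude field N = 13; +1 → 14 = O.
Latitude square 0; −1 → -1, wraps to 9, carry into field.
Latitude field L = 11; −1 → 10 = K.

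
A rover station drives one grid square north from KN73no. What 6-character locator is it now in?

Latitude subsquare o = 14; +1 → 15 = p.
The longitude characters are unchanged.

KN73np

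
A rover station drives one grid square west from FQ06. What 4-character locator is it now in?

Longitude square 0; −1 → -1, wraps to 9, carry into field.
Longitude field F = 5; −1 → 4 = E.
The latitude characters are unchanged.

EQ96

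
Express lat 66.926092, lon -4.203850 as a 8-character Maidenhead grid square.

Offset from 180°W / 90°S: lon 175.79615°, lat 156.92609°.
Field (20°×10°, letters A–R): lon ⌊175.79615/20⌋ = 8 → I; lat ⌊156.92609/10⌋ = 15 → P.
Square (2°×1°, digits 0–9): lon ⌊15.79615/2⌋ = 7; lat ⌊6.92609/1⌋ = 6.
Subsquare (5′×2.5′, letters a–x): lon ⌊1.79615/0.0833333⌋ = 21 → v; lat ⌊0.92609/0.0416667⌋ = 22 → w.
Extended square (30″×15″, digits 0–9): lon ⌊0.04615/0.00833333⌋ = 5; lat ⌊0.00943/0.00416667⌋ = 2.

IP76vw52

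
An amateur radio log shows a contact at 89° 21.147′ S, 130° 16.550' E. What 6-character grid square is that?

PA50dp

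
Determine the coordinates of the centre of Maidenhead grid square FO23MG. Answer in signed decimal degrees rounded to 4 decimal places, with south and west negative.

53.2708, -74.9583

Field F=5, O=14: +5·20° lon, +14·10° lat → SW at lon -80°, lat 50°.
Square 2, 3: +2·2° lon, +3·1° lat → SW at lon -76°, lat 53°.
Subsquare m=12, g=6: +12·0.0833333° lon, +6·0.0416667° lat → SW at lon -75°, lat 53.25°.
Cell spans 0.0833333° lon × 0.0416667° lat. Centre is SW corner plus half of each.
latitude 53.2708, longitude -74.9583.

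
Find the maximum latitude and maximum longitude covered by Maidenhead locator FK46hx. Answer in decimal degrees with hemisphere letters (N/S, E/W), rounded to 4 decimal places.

17.0000° N, 71.3333° W

Field F=5, K=10: +5·20° lon, +10·10° lat → SW at lon -80°, lat 10°.
Square 4, 6: +4·2° lon, +6·1° lat → SW at lon -72°, lat 16°.
Subsquare h=7, x=23: +7·0.0833333° lon, +23·0.0416667° lat → SW at lon -71.4167°, lat 16.9583°.
Cell spans 0.0833333° lon × 0.0416667° lat. NE corner is SW corner plus one full cell.
latitude 17.0000° N, longitude 71.3333° W.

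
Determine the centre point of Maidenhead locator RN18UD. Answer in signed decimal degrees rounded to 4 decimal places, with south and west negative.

48.1458, 163.7083

Field R=17, N=13: +17·20° lon, +13·10° lat → SW at lon 160°, lat 40°.
Square 1, 8: +1·2° lon, +8·1° lat → SW at lon 162°, lat 48°.
Subsquare u=20, d=3: +20·0.0833333° lon, +3·0.0416667° lat → SW at lon 163.667°, lat 48.125°.
Cell spans 0.0833333° lon × 0.0416667° lat. Centre is SW corner plus half of each.
latitude 48.1458, longitude 163.7083.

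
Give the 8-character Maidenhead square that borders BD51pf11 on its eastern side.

BD51pf21

Longitude extended square 1; +1 → 2.
The latitude characters are unchanged.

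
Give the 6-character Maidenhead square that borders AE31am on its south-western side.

AE21xl

Longitude subsquare a = 0; −1 → -1, wraps to 23 = x, carry into square.
Longitude square 3; −1 → 2.
Latitude subsquare m = 12; −1 → 11 = l.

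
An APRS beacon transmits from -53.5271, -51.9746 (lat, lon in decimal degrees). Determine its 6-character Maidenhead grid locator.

Offset from 180°W / 90°S: lon 128.0254°, lat 36.4729°.
Field (20°×10°, letters A–R): 128.0254/20 → 6 → G, 36.4729/10 → 3 → D; chars GD.
Square (2°×1°, digits 0–9): 8.0254/2 → 4, 6.4729/1 → 6; chars 46.
Subsquare (5′×2.5′, letters a–x): 0.0254/0.0833333 → 0 → a, 0.4729/0.0416667 → 11 → l; chars al.

GD46al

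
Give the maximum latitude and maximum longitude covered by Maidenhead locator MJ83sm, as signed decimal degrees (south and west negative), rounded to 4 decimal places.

Field M=12, J=9: +12·20° lon, +9·10° lat → SW at lon 60°, lat 0°.
Square 8, 3: +8·2° lon, +3·1° lat → SW at lon 76°, lat 3°.
Subsquare s=18, m=12: +18·0.0833333° lon, +12·0.0416667° lat → SW at lon 77.5°, lat 3.5°.
Cell spans 0.0833333° lon × 0.0416667° lat. NE corner is SW corner plus one full cell.
latitude 3.5417, longitude 77.5833.

3.5417, 77.5833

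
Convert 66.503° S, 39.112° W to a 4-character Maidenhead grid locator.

Add 180° to longitude and 90° to latitude: 140.89, 23.50.
Field (20°×10°, letters A–R): lon ⌊140.89/20⌋ = 7 → H; lat ⌊23.50/10⌋ = 2 → C.
Square (2°×1°, digits 0–9): lon ⌊0.89/2⌋ = 0; lat ⌊3.50/1⌋ = 3.

HC03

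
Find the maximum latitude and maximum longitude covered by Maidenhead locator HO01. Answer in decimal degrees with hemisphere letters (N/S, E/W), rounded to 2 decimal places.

Field H=7, O=14: +7·20° lon, +14·10° lat → SW at lon -40°, lat 50°.
Square 0, 1: +0·2° lon, +1·1° lat → SW at lon -40°, lat 51°.
Cell spans 2° lon × 1° lat. NE corner is SW corner plus one full cell.
latitude 52.00° N, longitude 38.00° W.

52.00° N, 38.00° W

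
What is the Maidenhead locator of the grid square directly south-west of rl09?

Longitude square 0; −1 → -1, wraps to 9, carry into field.
Longitude field R = 17; −1 → 16 = Q.
Latitude square 9; −1 → 8.

QL98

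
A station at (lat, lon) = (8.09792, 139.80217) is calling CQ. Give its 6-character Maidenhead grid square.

PJ98vc

Offset from 180°W / 90°S: lon 319.8022°, lat 98.0979°.
Field: 319.8022/20 → 15 → P, 98.0979/10 → 9 → J; chars PJ.
Square: 19.8022/2 → 9, 8.0979/1 → 8; chars 98.
Subsquare: 1.8022/0.0833333 → 21 → v, 0.0979/0.0416667 → 2 → c; chars vc.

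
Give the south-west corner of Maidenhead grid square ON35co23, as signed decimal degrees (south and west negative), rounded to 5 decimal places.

45.59583, 106.18333

Field O=14, N=13: +14·20° lon, +13·10° lat → SW at lon 100°, lat 40°.
Square 3, 5: +3·2° lon, +5·1° lat → SW at lon 106°, lat 45°.
Subsquare c=2, o=14: +2·0.0833333° lon, +14·0.0416667° lat → SW at lon 106.167°, lat 45.5833°.
Extended square 2, 3: +2·0.00833333° lon, +3·0.00416667° lat → SW at lon 106.183°, lat 45.5958°.
latitude 45.59583, longitude 106.18333.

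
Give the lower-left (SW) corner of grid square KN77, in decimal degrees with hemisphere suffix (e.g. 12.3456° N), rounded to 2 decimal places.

47.00° N, 34.00° E

Field K=10, N=13: +10·20° lon, +13·10° lat → SW at lon 20°, lat 40°.
Square 7, 7: +7·2° lon, +7·1° lat → SW at lon 34°, lat 47°.
latitude 47.00° N, longitude 34.00° E.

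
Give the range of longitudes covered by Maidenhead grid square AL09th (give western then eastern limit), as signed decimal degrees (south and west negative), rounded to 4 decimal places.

Field A=0, L=11: +0·20° lon, +11·10° lat → SW at lon -180°, lat 20°.
Square 0, 9: +0·2° lon, +9·1° lat → SW at lon -180°, lat 29°.
Subsquare t=19, h=7: +19·0.0833333° lon, +7·0.0416667° lat → SW at lon -178.417°, lat 29.2917°.
Cell spans 0.0833333° lon × 0.0416667° lat.
west -178.4167, east -178.3333.

-178.4167, -178.3333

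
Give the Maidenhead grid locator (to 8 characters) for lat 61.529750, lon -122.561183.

CP81rm27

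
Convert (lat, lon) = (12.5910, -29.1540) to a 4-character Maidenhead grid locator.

HK52

Offset from 180°W / 90°S: lon 150.85°, lat 102.59°.
Field: lon ⌊150.85/20⌋ = 7 → H; lat ⌊102.59/10⌋ = 10 → K.
Square: lon ⌊10.85/2⌋ = 5; lat ⌊2.59/1⌋ = 2.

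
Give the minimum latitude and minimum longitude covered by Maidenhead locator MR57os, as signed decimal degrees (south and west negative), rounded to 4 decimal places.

87.7500, 71.1667

Field M=12, R=17: +12·20° lon, +17·10° lat → SW at lon 60°, lat 80°.
Square 5, 7: +5·2° lon, +7·1° lat → SW at lon 70°, lat 87°.
Subsquare o=14, s=18: +14·0.0833333° lon, +18·0.0416667° lat → SW at lon 71.1667°, lat 87.75°.
latitude 87.7500, longitude 71.1667.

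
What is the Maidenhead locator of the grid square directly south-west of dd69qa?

DD68px

Longitude subsquare q = 16; −1 → 15 = p.
Latitude subsquare a = 0; −1 → -1, wraps to 23 = x, carry into square.
Latitude square 9; −1 → 8.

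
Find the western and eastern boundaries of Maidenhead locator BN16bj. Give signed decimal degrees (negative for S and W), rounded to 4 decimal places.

-157.9167, -157.8333

Field B=1, N=13: +1·20° lon, +13·10° lat → SW at lon -160°, lat 40°.
Square 1, 6: +1·2° lon, +6·1° lat → SW at lon -158°, lat 46°.
Subsquare b=1, j=9: +1·0.0833333° lon, +9·0.0416667° lat → SW at lon -157.917°, lat 46.375°.
Cell spans 0.0833333° lon × 0.0416667° lat.
west -157.9167, east -157.8333.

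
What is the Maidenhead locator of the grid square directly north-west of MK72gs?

MK72ft

Longitude subsquare g = 6; −1 → 5 = f.
Latitude subsquare s = 18; +1 → 19 = t.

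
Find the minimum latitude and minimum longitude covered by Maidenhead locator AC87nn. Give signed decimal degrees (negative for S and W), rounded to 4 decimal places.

Field A=0, C=2: +0·20° lon, +2·10° lat → SW at lon -180°, lat -70°.
Square 8, 7: +8·2° lon, +7·1° lat → SW at lon -164°, lat -63°.
Subsquare n=13, n=13: +13·0.0833333° lon, +13·0.0416667° lat → SW at lon -162.917°, lat -62.4583°.
latitude -62.4583, longitude -162.9167.

-62.4583, -162.9167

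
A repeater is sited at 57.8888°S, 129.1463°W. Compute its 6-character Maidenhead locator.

Add 180° to longitude and 90° to latitude: 50.8537, 32.1112.
Field: 50.8537/20 → 2 → C, 32.1112/10 → 3 → D; chars CD.
Square: 10.8537/2 → 5, 2.1112/1 → 2; chars 52.
Subsquare: 0.8537/0.0833333 → 10 → k, 0.1112/0.0416667 → 2 → c; chars kc.

CD52kc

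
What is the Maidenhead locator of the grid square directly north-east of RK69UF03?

RK69uf14

Longitude extended square 0; +1 → 1.
Latitude extended square 3; +1 → 4.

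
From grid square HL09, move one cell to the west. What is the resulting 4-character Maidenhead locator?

Longitude square 0; −1 → -1, wraps to 9, carry into field.
Longitude field H = 7; −1 → 6 = G.
The latitude characters are unchanged.

GL99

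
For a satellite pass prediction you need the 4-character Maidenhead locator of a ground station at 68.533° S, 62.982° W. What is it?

Offset from 180°W / 90°S: lon 117.02°, lat 21.47°.
Field: 117.02/20 → 5 → F, 21.47/10 → 2 → C; chars FC.
Square: 17.02/2 → 8, 1.47/1 → 1; chars 81.

FC81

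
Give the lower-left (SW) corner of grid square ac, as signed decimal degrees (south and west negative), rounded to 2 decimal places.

-70.00, -180.00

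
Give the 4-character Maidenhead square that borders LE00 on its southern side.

LD09

Latitude square 0; −1 → -1, wraps to 9, carry into field.
Latitude field E = 4; −1 → 3 = D.
The longitude characters are unchanged.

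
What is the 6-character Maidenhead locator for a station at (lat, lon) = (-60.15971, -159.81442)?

Shift to the Maidenhead origin (180°W, 90°S): lon 20.1856, lat 29.8403.
Field (20°×10°, letters A–R): lon ⌊20.1856/20⌋ = 1 → B; lat ⌊29.8403/10⌋ = 2 → C.
Square (2°×1°, digits 0–9): lon ⌊0.1856/2⌋ = 0; lat ⌊9.8403/1⌋ = 9.
Subsquare (5′×2.5′, letters a–x): lon ⌊0.1856/0.0833333⌋ = 2 → c; lat ⌊0.8403/0.0416667⌋ = 20 → u.

BC09cu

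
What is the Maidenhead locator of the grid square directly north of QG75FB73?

QG75fb74

Latitude extended square 3; +1 → 4.
The longitude characters are unchanged.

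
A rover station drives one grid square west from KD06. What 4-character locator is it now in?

Longitude square 0; −1 → -1, wraps to 9, carry into field.
Longitude field K = 10; −1 → 9 = J.
The latitude characters are unchanged.

JD96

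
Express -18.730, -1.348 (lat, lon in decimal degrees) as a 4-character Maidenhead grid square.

IH91

Add 180° to longitude and 90° to latitude: 178.65, 71.27.
Field: lon ⌊178.65/20⌋ = 8 → I; lat ⌊71.27/10⌋ = 7 → H.
Square: lon ⌊18.65/2⌋ = 9; lat ⌊1.27/1⌋ = 1.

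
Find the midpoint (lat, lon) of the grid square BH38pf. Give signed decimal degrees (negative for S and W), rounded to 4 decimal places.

-11.7708, -152.7083

Field B=1, H=7: +1·20° lon, +7·10° lat → SW at lon -160°, lat -20°.
Square 3, 8: +3·2° lon, +8·1° lat → SW at lon -154°, lat -12°.
Subsquare p=15, f=5: +15·0.0833333° lon, +5·0.0416667° lat → SW at lon -152.75°, lat -11.7917°.
Cell spans 0.0833333° lon × 0.0416667° lat. Centre is SW corner plus half of each.
latitude -11.7708, longitude -152.7083.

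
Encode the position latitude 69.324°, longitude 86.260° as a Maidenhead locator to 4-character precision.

NP39

Shift to the Maidenhead origin (180°W, 90°S): lon 266.26, lat 159.32.
Field (20°×10°, letters A–R): lon ⌊266.26/20⌋ = 13 → N; lat ⌊159.32/10⌋ = 15 → P.
Square (2°×1°, digits 0–9): lon ⌊6.26/2⌋ = 3; lat ⌊9.32/1⌋ = 9.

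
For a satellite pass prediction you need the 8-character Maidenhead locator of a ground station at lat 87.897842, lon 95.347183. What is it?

Offset from 180°W / 90°S: lon 275.34718°, lat 177.89784°.
Field (20°×10°, letters A–R): lon ⌊275.34718/20⌋ = 13 → N; lat ⌊177.89784/10⌋ = 17 → R.
Square (2°×1°, digits 0–9): lon ⌊15.34718/2⌋ = 7; lat ⌊7.89784/1⌋ = 7.
Subsquare (5′×2.5′, letters a–x): lon ⌊1.34718/0.0833333⌋ = 16 → q; lat ⌊0.89784/0.0416667⌋ = 21 → v.
Extended square (30″×15″, digits 0–9): lon ⌊0.01385/0.00833333⌋ = 1; lat ⌊0.02284/0.00416667⌋ = 5.

NR77qv15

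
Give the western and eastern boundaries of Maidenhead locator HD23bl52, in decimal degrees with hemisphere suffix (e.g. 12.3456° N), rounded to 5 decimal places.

Field H=7, D=3: +7·20° lon, +3·10° lat → SW at lon -40°, lat -60°.
Square 2, 3: +2·2° lon, +3·1° lat → SW at lon -36°, lat -57°.
Subsquare b=1, l=11: +1·0.0833333° lon, +11·0.0416667° lat → SW at lon -35.9167°, lat -56.5417°.
Extended square 5, 2: +5·0.00833333° lon, +2·0.00416667° lat → SW at lon -35.875°, lat -56.5333°.
Cell spans 0.00833333° lon × 0.00416667° lat.
west 35.87500° W, east 35.86667° W.

35.87500° W, 35.86667° W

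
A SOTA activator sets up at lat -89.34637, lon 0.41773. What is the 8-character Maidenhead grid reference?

JA00fp06

Offset from 180°W / 90°S: lon 180.41773°, lat 0.65363°.
Field: 180.41773/20 → 9 → J, 0.65363/10 → 0 → A; chars JA.
Square: 0.41773/2 → 0, 0.65363/1 → 0; chars 00.
Subsquare: 0.41773/0.0833333 → 5 → f, 0.65363/0.0416667 → 15 → p; chars fp.
Extended square: 0.00106/0.00833333 → 0, 0.02863/0.00416667 → 6; chars 06.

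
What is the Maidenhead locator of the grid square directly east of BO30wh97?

BO30xh07

Longitude extended square 9; +1 → 10, wraps to 0, carry into subsquare.
Longitude subsquare w = 22; +1 → 23 = x.
The latitude characters are unchanged.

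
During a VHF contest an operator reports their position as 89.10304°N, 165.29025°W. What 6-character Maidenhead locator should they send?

AR79ic

Add 180° to longitude and 90° to latitude: 14.7098, 179.1030.
Field: 14.7098/20 → 0 → A, 179.1030/10 → 17 → R; chars AR.
Square: 14.7098/2 → 7, 9.1030/1 → 9; chars 79.
Subsquare: 0.7098/0.0833333 → 8 → i, 0.1030/0.0416667 → 2 → c; chars ic.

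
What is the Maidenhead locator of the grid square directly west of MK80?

MK70

Longitude square 8; −1 → 7.
The latitude characters are unchanged.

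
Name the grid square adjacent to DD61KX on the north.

Latitude subsquare x = 23; +1 → 24, wraps to 0 = a, carry into square.
Latitude square 1; +1 → 2.
The longitude characters are unchanged.

DD62ka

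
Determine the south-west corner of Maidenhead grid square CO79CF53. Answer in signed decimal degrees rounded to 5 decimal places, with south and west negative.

59.22083, -125.79167

Field C=2, O=14: +2·20° lon, +14·10° lat → SW at lon -140°, lat 50°.
Square 7, 9: +7·2° lon, +9·1° lat → SW at lon -126°, lat 59°.
Subsquare c=2, f=5: +2·0.0833333° lon, +5·0.0416667° lat → SW at lon -125.833°, lat 59.2083°.
Extended square 5, 3: +5·0.00833333° lon, +3·0.00416667° lat → SW at lon -125.792°, lat 59.2208°.
latitude 59.22083, longitude -125.79167.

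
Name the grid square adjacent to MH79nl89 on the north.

Latitude extended square 9; +1 → 10, wraps to 0, carry into subsquare.
Latitude subsquare l = 11; +1 → 12 = m.
The longitude characters are unchanged.

MH79nm80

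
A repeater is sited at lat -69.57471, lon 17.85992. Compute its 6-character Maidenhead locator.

JC80wk

Offset from 180°W / 90°S: lon 197.8599°, lat 20.4253°.
Field: lon ⌊197.8599/20⌋ = 9 → J; lat ⌊20.4253/10⌋ = 2 → C.
Square: lon ⌊17.8599/2⌋ = 8; lat ⌊0.4253/1⌋ = 0.
Subsquare: lon ⌊1.8599/0.0833333⌋ = 22 → w; lat ⌊0.4253/0.0416667⌋ = 10 → k.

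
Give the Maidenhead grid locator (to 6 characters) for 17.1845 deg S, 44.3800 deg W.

Offset from 180°W / 90°S: lon 135.6200°, lat 72.8155°.
Field: lon ⌊135.6200/20⌋ = 6 → G; lat ⌊72.8155/10⌋ = 7 → H.
Square: lon ⌊15.6200/2⌋ = 7; lat ⌊2.8155/1⌋ = 2.
Subsquare: lon ⌊1.6200/0.0833333⌋ = 19 → t; lat ⌊0.8155/0.0416667⌋ = 19 → t.

GH72tt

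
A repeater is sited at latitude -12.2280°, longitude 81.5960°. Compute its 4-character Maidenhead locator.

NH07

Offset from 180°W / 90°S: lon 261.60°, lat 77.77°.
Field: lon ⌊261.60/20⌋ = 13 → N; lat ⌊77.77/10⌋ = 7 → H.
Square: lon ⌊1.60/2⌋ = 0; lat ⌊7.77/1⌋ = 7.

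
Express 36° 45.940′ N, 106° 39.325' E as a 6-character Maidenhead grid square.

OM36hs

Offset from 180°W / 90°S: lon 286.6554°, lat 126.7657°.
Field (20°×10°, letters A–R): lon ⌊286.6554/20⌋ = 14 → O; lat ⌊126.7657/10⌋ = 12 → M.
Square (2°×1°, digits 0–9): lon ⌊6.6554/2⌋ = 3; lat ⌊6.7657/1⌋ = 6.
Subsquare (5′×2.5′, letters a–x): lon ⌊0.6554/0.0833333⌋ = 7 → h; lat ⌊0.7657/0.0416667⌋ = 18 → s.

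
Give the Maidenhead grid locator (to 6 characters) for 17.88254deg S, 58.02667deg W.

GH02xc

Add 180° to longitude and 90° to latitude: 121.9733, 72.1175.
Field: lon ⌊121.9733/20⌋ = 6 → G; lat ⌊72.1175/10⌋ = 7 → H.
Square: lon ⌊1.9733/2⌋ = 0; lat ⌊2.1175/1⌋ = 2.
Subsquare: lon ⌊1.9733/0.0833333⌋ = 23 → x; lat ⌊0.1175/0.0416667⌋ = 2 → c.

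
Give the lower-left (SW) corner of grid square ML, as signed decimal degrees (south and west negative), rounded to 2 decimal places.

Field M=12, L=11: +12·20° lon, +11·10° lat → SW at lon 60°, lat 20°.
latitude 20.00, longitude 60.00.

20.00, 60.00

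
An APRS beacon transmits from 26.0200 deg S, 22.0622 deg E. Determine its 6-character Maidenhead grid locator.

KG13ax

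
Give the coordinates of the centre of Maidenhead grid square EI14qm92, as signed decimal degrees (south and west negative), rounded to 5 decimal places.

-5.48958, -96.58750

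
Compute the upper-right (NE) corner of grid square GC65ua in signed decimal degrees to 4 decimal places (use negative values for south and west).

Field G=6, C=2: +6·20° lon, +2·10° lat → SW at lon -60°, lat -70°.
Square 6, 5: +6·2° lon, +5·1° lat → SW at lon -48°, lat -65°.
Subsquare u=20, a=0: +20·0.0833333° lon, +0·0.0416667° lat → SW at lon -46.3333°, lat -65°.
Cell spans 0.0833333° lon × 0.0416667° lat. NE corner is SW corner plus one full cell.
latitude -64.9583, longitude -46.2500.

-64.9583, -46.2500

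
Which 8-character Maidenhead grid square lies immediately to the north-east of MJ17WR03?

MJ17wr14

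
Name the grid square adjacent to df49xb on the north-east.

Longitude subsquare x = 23; +1 → 24, wraps to 0 = a, carry into square.
Longitude square 4; +1 → 5.
Latitude subsquare b = 1; +1 → 2 = c.

DF59ac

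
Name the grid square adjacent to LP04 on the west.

KP94

Longitude square 0; −1 → -1, wraps to 9, carry into field.
Longitude field L = 11; −1 → 10 = K.
The latitude characters are unchanged.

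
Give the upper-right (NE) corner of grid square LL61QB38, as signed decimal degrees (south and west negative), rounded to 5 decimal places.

21.07917, 53.36667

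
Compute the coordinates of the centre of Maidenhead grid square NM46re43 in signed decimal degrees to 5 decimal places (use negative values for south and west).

Field N=13, M=12: +13·20° lon, +12·10° lat → SW at lon 80°, lat 30°.
Square 4, 6: +4·2° lon, +6·1° lat → SW at lon 88°, lat 36°.
Subsquare r=17, e=4: +17·0.0833333° lon, +4·0.0416667° lat → SW at lon 89.4167°, lat 36.1667°.
Extended square 4, 3: +4·0.00833333° lon, +3·0.00416667° lat → SW at lon 89.45°, lat 36.1792°.
Cell spans 0.00833333° lon × 0.00416667° lat. Centre is SW corner plus half of each.
latitude 36.18125, longitude 89.45417.

36.18125, 89.45417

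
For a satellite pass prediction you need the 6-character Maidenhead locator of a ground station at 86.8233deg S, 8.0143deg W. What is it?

IA53xe

Add 180° to longitude and 90° to latitude: 171.9857, 3.1767.
Field: 171.9857/20 → 8 → I, 3.1767/10 → 0 → A; chars IA.
Square: 11.9857/2 → 5, 3.1767/1 → 3; chars 53.
Subsquare: 1.9857/0.0833333 → 23 → x, 0.1767/0.0416667 → 4 → e; chars xe.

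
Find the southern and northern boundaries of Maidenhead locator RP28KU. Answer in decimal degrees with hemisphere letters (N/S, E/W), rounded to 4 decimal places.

68.8333° N, 68.8750° N

Field R=17, P=15: +17·20° lon, +15·10° lat → SW at lon 160°, lat 60°.
Square 2, 8: +2·2° lon, +8·1° lat → SW at lon 164°, lat 68°.
Subsquare k=10, u=20: +10·0.0833333° lon, +20·0.0416667° lat → SW at lon 164.833°, lat 68.8333°.
Cell spans 0.0833333° lon × 0.0416667° lat.
south 68.8333° N, north 68.8750° N.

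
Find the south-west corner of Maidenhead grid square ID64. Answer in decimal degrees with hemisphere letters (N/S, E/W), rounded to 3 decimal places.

Field I=8, D=3: +8·20° lon, +3·10° lat → SW at lon -20°, lat -60°.
Square 6, 4: +6·2° lon, +4·1° lat → SW at lon -8°, lat -56°.
latitude 56.000° S, longitude 8.000° W.

56.000° S, 8.000° W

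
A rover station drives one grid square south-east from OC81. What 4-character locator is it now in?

OC90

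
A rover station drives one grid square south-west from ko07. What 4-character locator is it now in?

Longitude square 0; −1 → -1, wraps to 9, carry into field.
Longitude field K = 10; −1 → 9 = J.
Latitude square 7; −1 → 6.

JO96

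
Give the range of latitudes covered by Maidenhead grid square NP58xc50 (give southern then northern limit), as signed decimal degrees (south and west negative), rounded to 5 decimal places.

Field N=13, P=15: +13·20° lon, +15·10° lat → SW at lon 80°, lat 60°.
Square 5, 8: +5·2° lon, +8·1° lat → SW at lon 90°, lat 68°.
Subsquare x=23, c=2: +23·0.0833333° lon, +2·0.0416667° lat → SW at lon 91.9167°, lat 68.0833°.
Extended square 5, 0: +5·0.00833333° lon, +0·0.00416667° lat → SW at lon 91.9583°, lat 68.0833°.
Cell spans 0.00833333° lon × 0.00416667° lat.
south 68.08333, north 68.08750.

68.08333, 68.08750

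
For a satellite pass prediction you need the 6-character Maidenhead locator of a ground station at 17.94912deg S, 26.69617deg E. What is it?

Shift to the Maidenhead origin (180°W, 90°S): lon 206.6962, lat 72.0509.
Field: 206.6962/20 → 10 → K, 72.0509/10 → 7 → H; chars KH.
Square: 6.6962/2 → 3, 2.0509/1 → 2; chars 32.
Subsquare: 0.6962/0.0833333 → 8 → i, 0.0509/0.0416667 → 1 → b; chars ib.

KH32ib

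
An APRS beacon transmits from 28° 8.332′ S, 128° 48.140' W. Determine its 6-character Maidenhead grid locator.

Offset from 180°W / 90°S: lon 51.1977°, lat 61.8611°.
Field (20°×10°, letters A–R): lon ⌊51.1977/20⌋ = 2 → C; lat ⌊61.8611/10⌋ = 6 → G.
Square (2°×1°, digits 0–9): lon ⌊11.1977/2⌋ = 5; lat ⌊1.8611/1⌋ = 1.
Subsquare (5′×2.5′, letters a–x): lon ⌊1.1977/0.0833333⌋ = 14 → o; lat ⌊0.8611/0.0416667⌋ = 20 → u.

CG51ou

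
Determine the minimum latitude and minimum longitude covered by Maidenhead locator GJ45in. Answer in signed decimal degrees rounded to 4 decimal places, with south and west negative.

5.5417, -51.3333

Field G=6, J=9: +6·20° lon, +9·10° lat → SW at lon -60°, lat 0°.
Square 4, 5: +4·2° lon, +5·1° lat → SW at lon -52°, lat 5°.
Subsquare i=8, n=13: +8·0.0833333° lon, +13·0.0416667° lat → SW at lon -51.3333°, lat 5.54167°.
latitude 5.5417, longitude -51.3333.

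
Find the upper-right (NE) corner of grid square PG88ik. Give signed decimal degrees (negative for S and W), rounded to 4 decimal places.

Field P=15, G=6: +15·20° lon, +6·10° lat → SW at lon 120°, lat -30°.
Square 8, 8: +8·2° lon, +8·1° lat → SW at lon 136°, lat -22°.
Subsquare i=8, k=10: +8·0.0833333° lon, +10·0.0416667° lat → SW at lon 136.667°, lat -21.5833°.
Cell spans 0.0833333° lon × 0.0416667° lat. NE corner is SW corner plus one full cell.
latitude -21.5417, longitude 136.7500.

-21.5417, 136.7500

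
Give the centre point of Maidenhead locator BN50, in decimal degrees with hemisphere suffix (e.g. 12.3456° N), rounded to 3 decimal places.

Field B=1, N=13: +1·20° lon, +13·10° lat → SW at lon -160°, lat 40°.
Square 5, 0: +5·2° lon, +0·1° lat → SW at lon -150°, lat 40°.
Cell spans 2° lon × 1° lat. Centre is SW corner plus half of each.
latitude 40.500° N, longitude 149.000° W.

40.500° N, 149.000° W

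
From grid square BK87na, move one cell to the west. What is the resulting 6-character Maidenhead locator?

BK87ma

Longitude subsquare n = 13; −1 → 12 = m.
The latitude characters are unchanged.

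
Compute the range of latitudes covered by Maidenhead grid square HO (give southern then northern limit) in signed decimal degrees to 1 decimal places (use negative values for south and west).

50.0, 60.0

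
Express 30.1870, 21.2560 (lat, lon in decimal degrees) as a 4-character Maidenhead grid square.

Shift to the Maidenhead origin (180°W, 90°S): lon 201.26, lat 120.19.
Field (20°×10°, letters A–R): 201.26/20 → 10 → K, 120.19/10 → 12 → M; chars KM.
Square (2°×1°, digits 0–9): 1.26/2 → 0, 0.19/1 → 0; chars 00.

KM00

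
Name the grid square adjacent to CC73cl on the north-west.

CC73bm

Longitude subsquare c = 2; −1 → 1 = b.
Latitude subsquare l = 11; +1 → 12 = m.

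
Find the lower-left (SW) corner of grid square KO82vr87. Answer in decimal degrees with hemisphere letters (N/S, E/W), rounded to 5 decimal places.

52.73750° N, 37.81667° E

Field K=10, O=14: +10·20° lon, +14·10° lat → SW at lon 20°, lat 50°.
Square 8, 2: +8·2° lon, +2·1° lat → SW at lon 36°, lat 52°.
Subsquare v=21, r=17: +21·0.0833333° lon, +17·0.0416667° lat → SW at lon 37.75°, lat 52.7083°.
Extended square 8, 7: +8·0.00833333° lon, +7·0.00416667° lat → SW at lon 37.8167°, lat 52.7375°.
latitude 52.73750° N, longitude 37.81667° E.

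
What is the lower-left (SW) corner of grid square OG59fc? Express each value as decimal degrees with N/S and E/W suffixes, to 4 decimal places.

Field O=14, G=6: +14·20° lon, +6·10° lat → SW at lon 100°, lat -30°.
Square 5, 9: +5·2° lon, +9·1° lat → SW at lon 110°, lat -21°.
Subsquare f=5, c=2: +5·0.0833333° lon, +2·0.0416667° lat → SW at lon 110.417°, lat -20.9167°.
latitude 20.9167° S, longitude 110.4167° E.

20.9167° S, 110.4167° E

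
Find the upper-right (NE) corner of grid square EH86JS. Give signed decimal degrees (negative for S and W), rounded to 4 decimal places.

Field E=4, H=7: +4·20° lon, +7·10° lat → SW at lon -100°, lat -20°.
Square 8, 6: +8·2° lon, +6·1° lat → SW at lon -84°, lat -14°.
Subsquare j=9, s=18: +9·0.0833333° lon, +18·0.0416667° lat → SW at lon -83.25°, lat -13.25°.
Cell spans 0.0833333° lon × 0.0416667° lat. NE corner is SW corner plus one full cell.
latitude -13.2083, longitude -83.1667.

-13.2083, -83.1667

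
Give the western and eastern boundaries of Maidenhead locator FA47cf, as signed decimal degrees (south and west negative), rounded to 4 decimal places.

-71.8333, -71.7500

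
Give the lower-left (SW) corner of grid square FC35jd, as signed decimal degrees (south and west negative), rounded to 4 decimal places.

-64.8750, -73.2500

Field F=5, C=2: +5·20° lon, +2·10° lat → SW at lon -80°, lat -70°.
Square 3, 5: +3·2° lon, +5·1° lat → SW at lon -74°, lat -65°.
Subsquare j=9, d=3: +9·0.0833333° lon, +3·0.0416667° lat → SW at lon -73.25°, lat -64.875°.
latitude -64.8750, longitude -73.2500.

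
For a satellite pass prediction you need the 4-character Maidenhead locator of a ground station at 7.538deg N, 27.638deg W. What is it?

HJ67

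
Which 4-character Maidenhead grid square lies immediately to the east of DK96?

EK06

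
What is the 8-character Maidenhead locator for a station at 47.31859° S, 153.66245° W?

BE32eq03

Offset from 180°W / 90°S: lon 26.33755°, lat 42.68141°.
Field: lon ⌊26.33755/20⌋ = 1 → B; lat ⌊42.68141/10⌋ = 4 → E.
Square: lon ⌊6.33755/2⌋ = 3; lat ⌊2.68141/1⌋ = 2.
Subsquare: lon ⌊0.33755/0.0833333⌋ = 4 → e; lat ⌊0.68141/0.0416667⌋ = 16 → q.
Extended square: lon ⌊0.00422/0.00833333⌋ = 0; lat ⌊0.01474/0.00416667⌋ = 3.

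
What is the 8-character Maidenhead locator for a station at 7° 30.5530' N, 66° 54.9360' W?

Add 180° to longitude and 90° to latitude: 113.08440, 97.50922.
Field: lon ⌊113.08440/20⌋ = 5 → F; lat ⌊97.50922/10⌋ = 9 → J.
Square: lon ⌊13.08440/2⌋ = 6; lat ⌊7.50922/1⌋ = 7.
Subsquare: lon ⌊1.08440/0.0833333⌋ = 13 → n; lat ⌊0.50922/0.0416667⌋ = 12 → m.
Extended square: lon ⌊0.00107/0.00833333⌋ = 0; lat ⌊0.00922/0.00416667⌋ = 2.

FJ67nm02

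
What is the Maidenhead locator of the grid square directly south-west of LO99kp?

Longitude subsquare k = 10; −1 → 9 = j.
Latitude subsquare p = 15; −1 → 14 = o.

LO99jo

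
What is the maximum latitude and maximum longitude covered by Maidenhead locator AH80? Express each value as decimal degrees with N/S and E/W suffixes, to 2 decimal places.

Field A=0, H=7: +0·20° lon, +7·10° lat → SW at lon -180°, lat -20°.
Square 8, 0: +8·2° lon, +0·1° lat → SW at lon -164°, lat -20°.
Cell spans 2° lon × 1° lat. NE corner is SW corner plus one full cell.
latitude 19.00° S, longitude 162.00° W.

19.00° S, 162.00° W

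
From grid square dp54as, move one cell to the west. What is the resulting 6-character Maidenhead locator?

Longitude subsquare a = 0; −1 → -1, wraps to 23 = x, carry into square.
Longitude square 5; −1 → 4.
The latitude characters are unchanged.

DP44xs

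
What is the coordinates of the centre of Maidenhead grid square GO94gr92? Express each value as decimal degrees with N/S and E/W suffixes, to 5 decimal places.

54.71875° N, 41.42083° W

Field G=6, O=14: +6·20° lon, +14·10° lat → SW at lon -60°, lat 50°.
Square 9, 4: +9·2° lon, +4·1° lat → SW at lon -42°, lat 54°.
Subsquare g=6, r=17: +6·0.0833333° lon, +17·0.0416667° lat → SW at lon -41.5°, lat 54.7083°.
Extended square 9, 2: +9·0.00833333° lon, +2·0.00416667° lat → SW at lon -41.425°, lat 54.7167°.
Cell spans 0.00833333° lon × 0.00416667° lat. Centre is SW corner plus half of each.
latitude 54.71875° N, longitude 41.42083° W.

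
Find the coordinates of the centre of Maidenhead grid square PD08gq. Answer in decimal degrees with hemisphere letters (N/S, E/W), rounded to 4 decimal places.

Field P=15, D=3: +15·20° lon, +3·10° lat → SW at lon 120°, lat -60°.
Square 0, 8: +0·2° lon, +8·1° lat → SW at lon 120°, lat -52°.
Subsquare g=6, q=16: +6·0.0833333° lon, +16·0.0416667° lat → SW at lon 120.5°, lat -51.3333°.
Cell spans 0.0833333° lon × 0.0416667° lat. Centre is SW corner plus half of each.
latitude 51.3125° S, longitude 120.5417° E.

51.3125° S, 120.5417° E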